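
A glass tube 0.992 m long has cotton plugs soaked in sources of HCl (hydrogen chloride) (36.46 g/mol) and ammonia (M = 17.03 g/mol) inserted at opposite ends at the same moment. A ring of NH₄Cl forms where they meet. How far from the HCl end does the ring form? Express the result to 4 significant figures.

0.4027 m

The fronts meet when d_HCl + d_NH₃ = L with d_HCl/d_NH₃ = √(M_NH₃/M_HCl) (Graham's law). Here √(M_NH₃/M_HCl) = √(17.03/36.46) = 0.6834.
With d_HCl + d_NH₃ = 0.992 m, d_NH₃ = 0.992/(1 + 0.6834) = 0.5893 m.
d_HCl = 0.992 − 0.5893 = 0.4027 m.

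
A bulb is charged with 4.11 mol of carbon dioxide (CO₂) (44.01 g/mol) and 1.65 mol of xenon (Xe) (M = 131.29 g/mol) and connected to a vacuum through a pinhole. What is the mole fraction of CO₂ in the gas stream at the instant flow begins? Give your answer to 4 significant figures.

0.8114

Each component's effusion rate ∝ (its partial pressure)·(1/√M) ∝ n_i/√M_i.
x_CO₂(eff) = (n_CO₂/√M_CO₂) / (n_CO₂/√M_CO₂ + n_Xe/√M_Xe)
= (4.11/√44.01) / (4.11/√44.01 + 1.65/√131.29) = 0.6195/(0.6195 + 0.1440) = 0.8114.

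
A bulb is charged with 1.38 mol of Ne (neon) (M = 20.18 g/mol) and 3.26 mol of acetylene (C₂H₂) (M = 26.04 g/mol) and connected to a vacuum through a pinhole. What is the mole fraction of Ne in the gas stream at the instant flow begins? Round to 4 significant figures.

Rate_i ∝ x_i/√M_i (Graham's law weighted by mole fraction), so the effusate composition follows n_i/√M_i.
x_Ne(eff) = (n_Ne/√M_Ne) / (n_Ne/√M_Ne + n_C₂H₂/√M_C₂H₂)
= (1.38/√20.18) / (1.38/√20.18 + 3.26/√26.04) = 0.3072/(0.3072 + 0.6388) = 0.3247.

0.3247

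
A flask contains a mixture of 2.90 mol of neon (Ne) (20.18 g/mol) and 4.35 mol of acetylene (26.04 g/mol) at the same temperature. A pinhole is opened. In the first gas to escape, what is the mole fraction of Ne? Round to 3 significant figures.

Rate_i ∝ x_i/√M_i (Graham's law weighted by mole fraction), so the effusate composition follows n_i/√M_i.
Mole fraction of Ne in the effusate = (n_Ne/√M_Ne) / (n_Ne/√M_Ne + n_C₂H₂/√M_C₂H₂)
= (2.90/√20.18) / (2.90/√20.18 + 4.35/√26.04) = 0.6456/(0.6456 + 0.8524) = 0.431.

0.431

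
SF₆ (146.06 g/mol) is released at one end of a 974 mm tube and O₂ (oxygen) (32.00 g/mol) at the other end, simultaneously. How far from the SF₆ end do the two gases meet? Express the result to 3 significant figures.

311 mm

Distances travelled in equal time are proportional to diffusion rates, so d_SF₆/d_O₂ = √(M_O₂/M_SF₆) = √(32.00/146.06) = 0.4681.
With d_SF₆ + d_O₂ = 974 mm, d_O₂ = 974/(1 + 0.4681) = 663.5 mm.
d_SF₆ = 974 − 663.5 = 311 mm.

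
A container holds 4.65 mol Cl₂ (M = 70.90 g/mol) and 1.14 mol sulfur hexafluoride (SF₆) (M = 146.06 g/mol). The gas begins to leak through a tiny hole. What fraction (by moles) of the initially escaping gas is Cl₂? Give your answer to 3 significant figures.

0.854

Effusion rate of each component ∝ n_i/√M_i (partial pressure × 1/√M).
So x_Cl₂ in the escaping gas = (n_Cl₂/√M_Cl₂) / Σ(n_i/√M_i)
= (4.65/√70.90) / (4.65/√70.90 + 1.14/√146.06) = 0.5522/(0.5522 + 0.09433) = 0.854.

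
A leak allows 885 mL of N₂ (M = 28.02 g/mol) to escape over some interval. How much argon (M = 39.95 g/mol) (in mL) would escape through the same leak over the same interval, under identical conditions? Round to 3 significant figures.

741 mL

Using Graham's law: rate_Ar/rate_N₂ = √(M_N₂/M_Ar) = √(28.02/39.95) = √0.7014 = 0.8375.
So the volume for Ar is 885 × 0.8375 = 741 mL.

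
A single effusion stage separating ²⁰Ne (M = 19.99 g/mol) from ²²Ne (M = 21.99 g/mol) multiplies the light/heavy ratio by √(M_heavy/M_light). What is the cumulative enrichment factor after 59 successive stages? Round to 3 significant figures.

Overall factor = α^59 with α = √(21.99/19.99), i.e. (21.99/19.99)^(59/2).
= 1.10005^(59/2) = 16.7.

16.7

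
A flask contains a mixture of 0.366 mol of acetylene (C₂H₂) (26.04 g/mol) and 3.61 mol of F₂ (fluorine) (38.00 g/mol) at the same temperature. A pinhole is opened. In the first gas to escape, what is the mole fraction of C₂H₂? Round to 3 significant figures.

0.109

Each component's effusion rate ∝ (its partial pressure)·(1/√M) ∝ n_i/√M_i.
x_C₂H₂(eff) = (n_C₂H₂/√M_C₂H₂) / (n_C₂H₂/√M_C₂H₂ + n_F₂/√M_F₂)
= (0.366/√26.04) / (0.366/√26.04 + 3.61/√38.00) = 0.07172/(0.07172 + 0.5856) = 0.109.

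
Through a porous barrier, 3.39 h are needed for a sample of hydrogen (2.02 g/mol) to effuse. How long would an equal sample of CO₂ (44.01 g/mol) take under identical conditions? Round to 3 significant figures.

Since effusion rate ∝ 1/√M, t_CO₂/t_H₂ = √(M_CO₂/M_H₂) = √(44.01/2.02) = √21.79 = 4.668.
So the time for CO₂ is 3.39 × 4.668 = 15.8 h.

15.8 h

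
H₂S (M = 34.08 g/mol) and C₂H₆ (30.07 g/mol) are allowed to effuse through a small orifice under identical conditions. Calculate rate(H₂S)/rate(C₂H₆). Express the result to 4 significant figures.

Since effusion rate ∝ 1/√M, rate_H₂S/rate_C₂H₆ = √(M_C₂H₆/M_H₂S) = √(30.07/34.08) = √0.8823 = 0.9393.

0.9393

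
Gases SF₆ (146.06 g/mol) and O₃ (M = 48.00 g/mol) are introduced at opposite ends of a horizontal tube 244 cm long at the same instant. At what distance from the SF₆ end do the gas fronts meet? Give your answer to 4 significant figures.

88.91 cm

The fronts meet when d_SF₆ + d_O₃ = L with d_SF₆/d_O₃ = √(M_O₃/M_SF₆) (Graham's law). Here √(M_O₃/M_SF₆) = √(48.00/146.06) = 0.5733.
With d_SF₆ + d_O₃ = 244 cm, d_O₃ = 244/(1 + 0.5733) = 155.1 cm.
d_SF₆ = 244 − 155.1 = 88.91 cm.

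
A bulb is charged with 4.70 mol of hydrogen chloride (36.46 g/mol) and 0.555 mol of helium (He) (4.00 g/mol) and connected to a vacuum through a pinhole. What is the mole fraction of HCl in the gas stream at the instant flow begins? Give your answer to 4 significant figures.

0.7372

Rate_i ∝ x_i/√M_i (Graham's law weighted by mole fraction), so the effusate composition follows n_i/√M_i.
So x_HCl in the escaping gas = (n_HCl/√M_HCl) / Σ(n_i/√M_i)
= (4.70/√36.46) / (4.70/√36.46 + 0.555/√4.00) = 0.7784/(0.7784 + 0.2775) = 0.7372.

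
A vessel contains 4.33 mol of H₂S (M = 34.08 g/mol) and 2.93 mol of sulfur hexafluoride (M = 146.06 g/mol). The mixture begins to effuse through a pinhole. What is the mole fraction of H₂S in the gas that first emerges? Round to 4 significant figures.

0.7537

Effusion rate of each component ∝ n_i/√M_i (partial pressure × 1/√M).
x_H₂S(eff) = (n_H₂S/√M_H₂S) / (n_H₂S/√M_H₂S + n_SF₆/√M_SF₆)
= (4.33/√34.08) / (4.33/√34.08 + 2.93/√146.06) = 0.7417/(0.7417 + 0.2424) = 0.7537.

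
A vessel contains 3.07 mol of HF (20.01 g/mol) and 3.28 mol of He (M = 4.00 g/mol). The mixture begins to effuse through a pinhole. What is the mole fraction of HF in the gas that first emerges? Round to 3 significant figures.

0.295

Each component's effusion rate ∝ (its partial pressure)·(1/√M) ∝ n_i/√M_i.
So x_HF in the escaping gas = (n_HF/√M_HF) / Σ(n_i/√M_i)
= (3.07/√20.01) / (3.07/√20.01 + 3.28/√4.00) = 0.6863/(0.6863 + 1.640) = 0.295.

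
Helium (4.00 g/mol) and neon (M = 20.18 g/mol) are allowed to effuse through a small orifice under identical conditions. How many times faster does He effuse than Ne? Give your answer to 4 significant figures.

2.246

Since effusion rate ∝ 1/√M, rate_He/rate_Ne = √(M_Ne/M_He) = √(20.18/4.00) = √5.045 = 2.246.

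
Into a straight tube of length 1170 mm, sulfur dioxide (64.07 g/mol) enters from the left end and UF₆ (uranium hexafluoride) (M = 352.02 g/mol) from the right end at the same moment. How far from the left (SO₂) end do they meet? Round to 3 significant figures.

Graham's law gives d_SO₂/d_UF₆ = rate_SO₂/rate_UF₆ = √(M_UF₆/M_SO₂) = √(352.02/64.07) = 2.344.
With d_SO₂ + d_UF₆ = 1170 mm, d_UF₆ = 1170/(1 + 2.344) = 349.9 mm.
d_SO₂ = 1170 − 349.9 = 820 mm.

820 mm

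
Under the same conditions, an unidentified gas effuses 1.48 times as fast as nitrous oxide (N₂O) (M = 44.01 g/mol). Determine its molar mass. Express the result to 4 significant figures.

20.09 g/mol

Using Graham's law: rate_X/rate_N₂O = √(M_N₂O/M_X).
1.48 = √(44.01/M_X)
M_X = 44.01 / 1.48² = 44.01 / 2.190 = 20.09 g/mol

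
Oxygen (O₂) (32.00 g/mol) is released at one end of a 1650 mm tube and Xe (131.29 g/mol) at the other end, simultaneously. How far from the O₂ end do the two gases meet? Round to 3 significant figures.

Graham's law gives d_O₂/d_Xe = rate_O₂/rate_Xe = √(M_Xe/M_O₂) = √(131.29/32.00) = 2.026.
With d_O₂ + d_Xe = 1650 mm, d_Xe = 1650/(1 + 2.026) = 545.4 mm.
d_O₂ = 1650 − 545.4 = 1100 mm.

1100 mm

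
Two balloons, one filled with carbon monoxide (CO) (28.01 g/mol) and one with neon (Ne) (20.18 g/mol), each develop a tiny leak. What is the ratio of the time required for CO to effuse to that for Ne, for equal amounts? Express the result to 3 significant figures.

From Graham's law, t_CO/t_Ne = √(M_CO/M_Ne) = √(28.01/20.18) = √1.388 = 1.18.

1.18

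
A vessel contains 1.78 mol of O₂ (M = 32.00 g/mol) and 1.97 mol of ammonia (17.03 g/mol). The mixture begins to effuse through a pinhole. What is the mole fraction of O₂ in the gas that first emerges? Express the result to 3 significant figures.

Each component's effusion rate ∝ (its partial pressure)·(1/√M) ∝ n_i/√M_i.
Mole fraction of O₂ in the effusate = (n_O₂/√M_O₂) / (n_O₂/√M_O₂ + n_NH₃/√M_NH₃)
= (1.78/√32.00) / (1.78/√32.00 + 1.97/√17.03) = 0.3147/(0.3147 + 0.4774) = 0.397.

0.397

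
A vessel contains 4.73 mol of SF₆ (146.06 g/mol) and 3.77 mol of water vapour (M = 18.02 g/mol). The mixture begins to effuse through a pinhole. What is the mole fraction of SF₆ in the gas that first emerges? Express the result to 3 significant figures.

Rate_i ∝ x_i/√M_i (Graham's law weighted by mole fraction), so the effusate composition follows n_i/√M_i.
So x_SF₆ in the escaping gas = (n_SF₆/√M_SF₆) / Σ(n_i/√M_i)
= (4.73/√146.06) / (4.73/√146.06 + 3.77/√18.02) = 0.3914/(0.3914 + 0.8881) = 0.306.

0.306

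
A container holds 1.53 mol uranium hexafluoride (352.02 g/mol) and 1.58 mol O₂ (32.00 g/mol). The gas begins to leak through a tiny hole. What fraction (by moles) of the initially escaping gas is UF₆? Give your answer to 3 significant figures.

The effusion rate of species i is ∝ p_i/√M_i ∝ n_i/√M_i.
So x_UF₆ in the escaping gas = (n_UF₆/√M_UF₆) / Σ(n_i/√M_i)
= (1.53/√352.02) / (1.53/√352.02 + 1.58/√32.00) = 0.08155/(0.08155 + 0.2793) = 0.226.

0.226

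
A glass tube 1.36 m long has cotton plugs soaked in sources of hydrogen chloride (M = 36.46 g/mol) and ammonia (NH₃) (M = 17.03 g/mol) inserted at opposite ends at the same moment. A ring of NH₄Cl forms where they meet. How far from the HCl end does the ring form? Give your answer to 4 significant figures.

0.5521 m

Graham's law gives d_HCl/d_NH₃ = rate_HCl/rate_NH₃ = √(M_NH₃/M_HCl) = √(17.03/36.46) = 0.6834.
With d_HCl + d_NH₃ = 1.36 m, d_NH₃ = 1.36/(1 + 0.6834) = 0.8079 m.
d_HCl = 1.36 − 0.8079 = 0.5521 m.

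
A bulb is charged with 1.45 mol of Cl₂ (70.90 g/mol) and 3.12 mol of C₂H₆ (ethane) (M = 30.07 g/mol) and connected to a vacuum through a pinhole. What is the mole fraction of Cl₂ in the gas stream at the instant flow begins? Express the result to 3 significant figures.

0.232

The effusion rate of species i is ∝ p_i/√M_i ∝ n_i/√M_i.
Mole fraction of Cl₂ in the effusate = (n_Cl₂/√M_Cl₂) / (n_Cl₂/√M_Cl₂ + n_C₂H₆/√M_C₂H₆)
= (1.45/√70.90) / (1.45/√70.90 + 3.12/√30.07) = 0.1722/(0.1722 + 0.5690) = 0.232.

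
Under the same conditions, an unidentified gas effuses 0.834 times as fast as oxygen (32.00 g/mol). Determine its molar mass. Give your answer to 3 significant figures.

Since effusion rate ∝ 1/√M, rate_X/rate_O₂ = √(M_O₂/M_X).
0.834 = √(32.00/M_X)
M_X = 32.00 / 0.834² = 32.00 / 0.6956 = 46.0 g/mol

46.0 g/mol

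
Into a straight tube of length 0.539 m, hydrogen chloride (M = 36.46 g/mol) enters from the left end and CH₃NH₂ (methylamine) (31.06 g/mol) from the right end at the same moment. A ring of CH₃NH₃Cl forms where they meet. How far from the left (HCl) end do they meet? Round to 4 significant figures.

In equal time, each gas travels a distance ∝ its rate ∝ 1/√M, so d_HCl/d_CH₃NH₂ = √(M_CH₃NH₂/M_HCl) = √(31.06/36.46) = 0.9230.
With d_HCl + d_CH₃NH₂ = 0.539 m, d_CH₃NH₂ = 0.539/(1 + 0.9230) = 0.2803 m.
d_HCl = 0.539 − 0.2803 = 0.2587 m.

0.2587 m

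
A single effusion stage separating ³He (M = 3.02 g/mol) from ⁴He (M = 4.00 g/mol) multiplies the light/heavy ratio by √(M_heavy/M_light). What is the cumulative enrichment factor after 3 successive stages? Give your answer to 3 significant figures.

After 3 stages the ratio has grown by (√(4.00/3.02))^3 = (4.00/3.02)^(3/2).
= 1.32450^(3/2) = 1.52.

1.52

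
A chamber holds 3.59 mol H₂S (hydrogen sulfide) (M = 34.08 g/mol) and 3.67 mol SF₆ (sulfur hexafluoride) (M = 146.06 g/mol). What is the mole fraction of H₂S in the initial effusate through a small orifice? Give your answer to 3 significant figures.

0.669

Rate_i ∝ x_i/√M_i (Graham's law weighted by mole fraction), so the effusate composition follows n_i/√M_i.
x_H₂S(eff) = (n_H₂S/√M_H₂S) / (n_H₂S/√M_H₂S + n_SF₆/√M_SF₆)
= (3.59/√34.08) / (3.59/√34.08 + 3.67/√146.06) = 0.6150/(0.6150 + 0.3037) = 0.669.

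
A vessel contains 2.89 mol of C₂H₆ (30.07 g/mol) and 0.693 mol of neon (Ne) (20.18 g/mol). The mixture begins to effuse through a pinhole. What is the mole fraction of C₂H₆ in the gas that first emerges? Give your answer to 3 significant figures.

Effusion rate of each component ∝ n_i/√M_i (partial pressure × 1/√M).
Mole fraction of C₂H₆ in the effusate = (n_C₂H₆/√M_C₂H₆) / (n_C₂H₆/√M_C₂H₆ + n_Ne/√M_Ne)
= (2.89/√30.07) / (2.89/√30.07 + 0.693/√20.18) = 0.5270/(0.5270 + 0.1543) = 0.774.

0.774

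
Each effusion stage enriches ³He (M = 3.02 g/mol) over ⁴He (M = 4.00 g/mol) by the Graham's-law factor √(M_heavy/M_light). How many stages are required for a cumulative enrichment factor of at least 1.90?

Per stage α = (4.00/3.02)^(1/2) = 1.32450^0.5, giving ln α = 0.1405.
Need α^N ≥ 1.90 ⇒ N ≥ ln(1.90) / ln α = 0.6419 / 0.1405 = 4.57.
So at least 5 stages are needed.

5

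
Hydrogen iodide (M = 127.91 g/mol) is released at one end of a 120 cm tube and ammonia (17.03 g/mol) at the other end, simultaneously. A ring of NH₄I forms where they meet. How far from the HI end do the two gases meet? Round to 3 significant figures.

In equal time, each gas travels a distance ∝ its rate ∝ 1/√M, so d_HI/d_NH₃ = √(M_NH₃/M_HI) = √(17.03/127.91) = 0.3649.
With d_HI + d_NH₃ = 120 cm, d_NH₃ = 120/(1 + 0.3649) = 87.92 cm.
d_HI = 120 − 87.92 = 32.1 cm.

32.1 cm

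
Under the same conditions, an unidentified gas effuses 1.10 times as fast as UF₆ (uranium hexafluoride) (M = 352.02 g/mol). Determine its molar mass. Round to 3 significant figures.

291 g/mol

Since effusion rate ∝ 1/√M, rate_X/rate_UF₆ = √(M_UF₆/M_X).
1.10 = √(352.02/M_X)
M_X = 352.02 / 1.10² = 352.02 / 1.210 = 291 g/mol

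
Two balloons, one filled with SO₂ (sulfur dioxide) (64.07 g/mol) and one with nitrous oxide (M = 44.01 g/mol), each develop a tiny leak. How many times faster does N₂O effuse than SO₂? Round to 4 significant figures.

1.207

Using Graham's law: rate_N₂O/rate_SO₂ = √(M_SO₂/M_N₂O) = √(64.07/44.01) = √1.456 = 1.207.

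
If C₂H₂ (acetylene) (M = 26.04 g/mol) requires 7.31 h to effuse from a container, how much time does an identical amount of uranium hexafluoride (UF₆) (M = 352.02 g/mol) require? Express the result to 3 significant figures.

26.9 h

Since effusion rate ∝ 1/√M, t_UF₆/t_C₂H₂ = √(M_UF₆/M_C₂H₂) = √(352.02/26.04) = √13.52 = 3.677.
So the time for UF₆ is 7.31 × 3.677 = 26.9 h.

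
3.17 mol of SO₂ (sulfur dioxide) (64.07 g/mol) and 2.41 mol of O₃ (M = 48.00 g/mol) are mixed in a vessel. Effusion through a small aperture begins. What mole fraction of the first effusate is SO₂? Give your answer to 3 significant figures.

The effusion rate of species i is ∝ p_i/√M_i ∝ n_i/√M_i.
So x_SO₂ in the escaping gas = (n_SO₂/√M_SO₂) / Σ(n_i/√M_i)
= (3.17/√64.07) / (3.17/√64.07 + 2.41/√48.00) = 0.3960/(0.3960 + 0.3479) = 0.532.

0.532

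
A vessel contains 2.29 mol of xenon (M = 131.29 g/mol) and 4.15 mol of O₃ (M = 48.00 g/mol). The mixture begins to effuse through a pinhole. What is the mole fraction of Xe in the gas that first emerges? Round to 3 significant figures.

Rate_i ∝ x_i/√M_i (Graham's law weighted by mole fraction), so the effusate composition follows n_i/√M_i.
x_Xe(eff) = (n_Xe/√M_Xe) / (n_Xe/√M_Xe + n_O₃/√M_O₃)
= (2.29/√131.29) / (2.29/√131.29 + 4.15/√48.00) = 0.1999/(0.1999 + 0.5990) = 0.250.

0.250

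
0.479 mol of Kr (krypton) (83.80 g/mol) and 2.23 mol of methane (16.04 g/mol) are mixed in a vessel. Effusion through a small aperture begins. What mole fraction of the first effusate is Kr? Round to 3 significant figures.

Rate_i ∝ x_i/√M_i (Graham's law weighted by mole fraction), so the effusate composition follows n_i/√M_i.
x_Kr(eff) = (n_Kr/√M_Kr) / (n_Kr/√M_Kr + n_CH₄/√M_CH₄)
= (0.479/√83.80) / (0.479/√83.80 + 2.23/√16.04) = 0.05233/(0.05233 + 0.5568) = 0.0859.

0.0859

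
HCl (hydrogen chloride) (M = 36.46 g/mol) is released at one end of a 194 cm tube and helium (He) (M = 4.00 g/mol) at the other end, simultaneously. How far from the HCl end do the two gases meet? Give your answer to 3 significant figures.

The fronts meet when d_HCl + d_He = L with d_HCl/d_He = √(M_He/M_HCl) (Graham's law). Here √(M_He/M_HCl) = √(4.00/36.46) = 0.3312.
With d_HCl + d_He = 194 cm, d_He = 194/(1 + 0.3312) = 145.7 cm.
d_HCl = 194 − 145.7 = 48.3 cm.

48.3 cm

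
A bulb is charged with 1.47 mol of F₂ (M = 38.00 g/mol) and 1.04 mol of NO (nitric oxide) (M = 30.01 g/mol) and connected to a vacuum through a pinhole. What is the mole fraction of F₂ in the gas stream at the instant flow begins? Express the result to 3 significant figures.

0.557

Rate_i ∝ x_i/√M_i (Graham's law weighted by mole fraction), so the effusate composition follows n_i/√M_i.
Mole fraction of F₂ in the effusate = (n_F₂/√M_F₂) / (n_F₂/√M_F₂ + n_NO/√M_NO)
= (1.47/√38.00) / (1.47/√38.00 + 1.04/√30.01) = 0.2385/(0.2385 + 0.1898) = 0.557.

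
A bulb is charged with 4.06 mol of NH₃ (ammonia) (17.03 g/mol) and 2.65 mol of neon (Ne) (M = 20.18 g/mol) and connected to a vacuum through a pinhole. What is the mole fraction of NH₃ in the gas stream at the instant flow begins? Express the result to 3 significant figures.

0.625

Each component's effusion rate ∝ (its partial pressure)·(1/√M) ∝ n_i/√M_i.
So x_NH₃ in the escaping gas = (n_NH₃/√M_NH₃) / Σ(n_i/√M_i)
= (4.06/√17.03) / (4.06/√17.03 + 2.65/√20.18) = 0.9838/(0.9838 + 0.5899) = 0.625.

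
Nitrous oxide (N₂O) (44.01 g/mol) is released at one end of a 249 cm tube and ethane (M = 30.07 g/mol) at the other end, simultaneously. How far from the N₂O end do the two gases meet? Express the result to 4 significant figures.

112.7 cm

Distances travelled in equal time are proportional to diffusion rates, so d_N₂O/d_C₂H₆ = √(M_C₂H₆/M_N₂O) = √(30.07/44.01) = 0.8266.
With d_N₂O + d_C₂H₆ = 249 cm, d_C₂H₆ = 249/(1 + 0.8266) = 136.3 cm.
d_N₂O = 249 − 136.3 = 112.7 cm.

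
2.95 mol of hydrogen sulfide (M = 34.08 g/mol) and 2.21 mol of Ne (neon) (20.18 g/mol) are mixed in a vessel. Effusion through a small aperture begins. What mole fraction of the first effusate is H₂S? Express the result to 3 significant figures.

Effusion rate of each component ∝ n_i/√M_i (partial pressure × 1/√M).
So x_H₂S in the escaping gas = (n_H₂S/√M_H₂S) / Σ(n_i/√M_i)
= (2.95/√34.08) / (2.95/√34.08 + 2.21/√20.18) = 0.5053/(0.5053 + 0.4920) = 0.507.

0.507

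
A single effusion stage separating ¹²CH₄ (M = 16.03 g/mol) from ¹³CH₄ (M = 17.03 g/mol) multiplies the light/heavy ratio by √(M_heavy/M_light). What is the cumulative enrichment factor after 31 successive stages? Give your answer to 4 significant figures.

2.555

Each stage multiplies the ratio by α = √(17.03/16.03), so after 31 stages the overall factor is α^31 = (17.03/16.03)^(31/2).
= 1.06238^(31/2) = 2.555.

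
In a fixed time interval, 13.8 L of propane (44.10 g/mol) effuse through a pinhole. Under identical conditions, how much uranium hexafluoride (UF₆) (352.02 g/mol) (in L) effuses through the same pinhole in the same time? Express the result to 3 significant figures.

From Graham's law, rate_UF₆/rate_C₃H₈ = √(M_C₃H₈/M_UF₆) = √(44.10/352.02) = √0.1253 = 0.3539.
So the volume for UF₆ is 13.8 × 0.3539 = 4.88 L.

4.88 L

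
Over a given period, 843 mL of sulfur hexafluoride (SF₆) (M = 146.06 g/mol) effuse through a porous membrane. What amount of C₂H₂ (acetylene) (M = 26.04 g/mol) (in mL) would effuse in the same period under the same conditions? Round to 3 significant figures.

Since effusion rate ∝ 1/√M, rate_C₂H₂/rate_SF₆ = √(M_SF₆/M_C₂H₂) = √(146.06/26.04) = √5.609 = 2.368.
So the volume for C₂H₂ is 843 × 2.368 = 2000 mL.

2000 mL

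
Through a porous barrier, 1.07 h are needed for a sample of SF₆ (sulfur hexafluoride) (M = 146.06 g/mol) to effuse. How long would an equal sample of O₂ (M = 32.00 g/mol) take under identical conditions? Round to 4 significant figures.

By Graham's law, t_O₂/t_SF₆ = √(M_O₂/M_SF₆) = √(32.00/146.06) = √0.2191 = 0.4681.
So the time for O₂ is 1.07 × 0.4681 = 0.5008 h.

0.5008 h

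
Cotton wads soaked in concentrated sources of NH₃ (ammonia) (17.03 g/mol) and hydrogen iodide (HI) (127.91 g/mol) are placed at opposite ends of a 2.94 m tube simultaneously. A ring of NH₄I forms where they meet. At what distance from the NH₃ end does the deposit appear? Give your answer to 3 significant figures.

2.15 m

Distances travelled in equal time are proportional to diffusion rates, so d_NH₃/d_HI = √(M_HI/M_NH₃) = √(127.91/17.03) = 2.741.
With d_NH₃ + d_HI = 2.94 m, d_HI = 2.94/(1 + 2.741) = 0.7860 m.
d_NH₃ = 2.94 − 0.7860 = 2.15 m.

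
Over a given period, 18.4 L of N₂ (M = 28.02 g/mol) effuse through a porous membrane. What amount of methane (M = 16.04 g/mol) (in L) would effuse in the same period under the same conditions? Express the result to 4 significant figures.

24.32 L

From Graham's law, rate_CH₄/rate_N₂ = √(M_N₂/M_CH₄) = √(28.02/16.04) = √1.747 = 1.322.
So the volume for CH₄ is 18.4 × 1.322 = 24.32 L.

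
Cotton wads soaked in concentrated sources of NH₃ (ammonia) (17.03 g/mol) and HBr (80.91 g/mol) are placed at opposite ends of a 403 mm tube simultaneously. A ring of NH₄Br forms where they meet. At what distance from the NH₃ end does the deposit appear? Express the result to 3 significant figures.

276 mm

Distances travelled in equal time are proportional to diffusion rates, so d_NH₃/d_HBr = √(M_HBr/M_NH₃) = √(80.91/17.03) = 2.180.
With d_NH₃ + d_HBr = 403 mm, d_HBr = 403/(1 + 2.180) = 126.7 mm.
d_NH₃ = 403 − 126.7 = 276 mm.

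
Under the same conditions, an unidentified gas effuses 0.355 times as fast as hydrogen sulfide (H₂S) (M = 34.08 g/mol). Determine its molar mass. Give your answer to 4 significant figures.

270.4 g/mol

Graham's law gives rate_X/rate_H₂S = √(M_H₂S/M_X).
0.355 = √(34.08/M_X)
M_X = 34.08 / 0.355² = 34.08 / 0.1260 = 270.4 g/mol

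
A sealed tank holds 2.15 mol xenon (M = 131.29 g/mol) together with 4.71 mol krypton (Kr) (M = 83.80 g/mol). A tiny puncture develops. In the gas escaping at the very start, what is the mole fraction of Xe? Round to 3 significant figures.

The effusion rate of species i is ∝ p_i/√M_i ∝ n_i/√M_i.
x_Xe(eff) = (n_Xe/√M_Xe) / (n_Xe/√M_Xe + n_Kr/√M_Kr)
= (2.15/√131.29) / (2.15/√131.29 + 4.71/√83.80) = 0.1876/(0.1876 + 0.5145) = 0.267.

0.267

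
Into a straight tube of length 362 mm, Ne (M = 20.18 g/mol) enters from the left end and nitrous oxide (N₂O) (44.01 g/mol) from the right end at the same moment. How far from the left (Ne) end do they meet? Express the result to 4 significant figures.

Graham's law gives d_Ne/d_N₂O = rate_Ne/rate_N₂O = √(M_N₂O/M_Ne) = √(44.01/20.18) = 1.477.
With d_Ne + d_N₂O = 362 mm, d_N₂O = 362/(1 + 1.477) = 146.2 mm.
d_Ne = 362 − 146.2 = 215.8 mm.

215.8 mm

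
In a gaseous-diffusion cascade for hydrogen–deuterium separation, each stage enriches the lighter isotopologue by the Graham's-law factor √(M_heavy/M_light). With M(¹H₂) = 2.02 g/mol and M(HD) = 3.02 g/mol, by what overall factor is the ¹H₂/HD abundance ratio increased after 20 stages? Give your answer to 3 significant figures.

After 20 stages the ratio has grown by (√(3.02/2.02))^20 = (3.02/2.02)^(20/2).
= 1.49505^10 = 55.8.

55.8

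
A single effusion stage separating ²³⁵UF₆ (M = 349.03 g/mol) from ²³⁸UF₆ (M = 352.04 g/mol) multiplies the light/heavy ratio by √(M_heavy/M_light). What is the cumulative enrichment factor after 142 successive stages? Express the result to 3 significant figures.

1.84

Each stage multiplies the ratio by α = √(352.04/349.03), so after 142 stages the overall factor is α^142 = (352.04/349.03)^(142/2).
= 1.00862^71 = 1.84.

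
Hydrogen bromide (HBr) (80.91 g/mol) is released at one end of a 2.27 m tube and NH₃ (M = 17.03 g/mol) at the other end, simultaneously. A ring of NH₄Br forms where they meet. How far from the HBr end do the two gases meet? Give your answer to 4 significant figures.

0.7139 m

In equal time, each gas travels a distance ∝ its rate ∝ 1/√M, so d_HBr/d_NH₃ = √(M_NH₃/M_HBr) = √(17.03/80.91) = 0.4588.
With d_HBr + d_NH₃ = 2.27 m, d_NH₃ = 2.27/(1 + 0.4588) = 1.556 m.
d_HBr = 2.27 − 1.556 = 0.7139 m.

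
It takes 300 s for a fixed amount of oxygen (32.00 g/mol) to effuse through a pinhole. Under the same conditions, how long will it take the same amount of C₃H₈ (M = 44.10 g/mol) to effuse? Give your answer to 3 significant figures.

By Graham's law, t_C₃H₈/t_O₂ = √(M_C₃H₈/M_O₂) = √(44.10/32.00) = √1.378 = 1.174.
So the time for C₃H₈ is 300 × 1.174 = 352 s.

352 s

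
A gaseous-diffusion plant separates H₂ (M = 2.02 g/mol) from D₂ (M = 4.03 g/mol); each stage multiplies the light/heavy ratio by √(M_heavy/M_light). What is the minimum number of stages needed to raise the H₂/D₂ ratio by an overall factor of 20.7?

9

With α = √(4.03/2.02) per stage, ln α = ½ ln(1.99505) = 0.3453.
Need α^N ≥ 20.7 ⇒ N ≥ ln(20.7) / ln α = 3.030 / 0.3453 = 8.77.
Rounding up, N = 9 stages.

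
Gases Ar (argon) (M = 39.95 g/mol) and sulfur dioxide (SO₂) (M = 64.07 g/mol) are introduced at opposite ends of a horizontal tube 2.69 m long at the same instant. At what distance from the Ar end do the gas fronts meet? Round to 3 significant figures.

1.50 m

Graham's law gives d_Ar/d_SO₂ = rate_Ar/rate_SO₂ = √(M_SO₂/M_Ar) = √(64.07/39.95) = 1.266.
With d_Ar + d_SO₂ = 2.69 m, d_SO₂ = 2.69/(1 + 1.266) = 1.187 m.
d_Ar = 2.69 − 1.187 = 1.50 m.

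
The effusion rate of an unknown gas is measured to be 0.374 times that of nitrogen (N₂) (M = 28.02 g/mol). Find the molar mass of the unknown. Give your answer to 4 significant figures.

From Graham's law, rate_X/rate_N₂ = √(M_N₂/M_X).
0.374 = √(28.02/M_X)
M_X = 28.02 / 0.374² = 28.02 / 0.1399 = 200.3 g/mol

200.3 g/mol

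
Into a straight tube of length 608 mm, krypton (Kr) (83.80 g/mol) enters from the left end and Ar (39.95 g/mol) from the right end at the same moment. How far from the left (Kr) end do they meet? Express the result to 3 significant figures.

248 mm

The fronts meet when d_Kr + d_Ar = L with d_Kr/d_Ar = √(M_Ar/M_Kr) (Graham's law). Here √(M_Ar/M_Kr) = √(39.95/83.80) = 0.6905.
With d_Kr + d_Ar = 608 mm, d_Ar = 608/(1 + 0.6905) = 359.7 mm.
d_Kr = 608 − 359.7 = 248 mm.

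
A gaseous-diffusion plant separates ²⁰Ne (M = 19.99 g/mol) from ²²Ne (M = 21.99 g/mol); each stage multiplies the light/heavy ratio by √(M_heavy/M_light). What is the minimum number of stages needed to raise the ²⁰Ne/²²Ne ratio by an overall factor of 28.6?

71

With α = √(21.99/19.99) per stage, ln α = ½ ln(1.10005) = 0.04768.
Need α^N ≥ 28.6 ⇒ N ≥ ln(28.6) / ln α = 3.353 / 0.04768 = 70.33.
So at least 71 stages are needed.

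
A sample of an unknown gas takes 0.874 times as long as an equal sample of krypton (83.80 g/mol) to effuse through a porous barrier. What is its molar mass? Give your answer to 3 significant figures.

64.0 g/mol

Using Graham's law: t_X/t_Kr = √(M_X/M_Kr).
0.874 = √(M_X/83.80)
M_X = 83.80 × 0.874² = 83.80 × 0.7639 = 64.0 g/mol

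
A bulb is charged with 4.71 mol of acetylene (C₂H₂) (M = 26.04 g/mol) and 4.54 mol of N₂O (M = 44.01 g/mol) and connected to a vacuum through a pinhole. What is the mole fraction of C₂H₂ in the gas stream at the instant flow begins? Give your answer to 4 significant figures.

Effusion rate of each component ∝ n_i/√M_i (partial pressure × 1/√M).
x_C₂H₂(eff) = (n_C₂H₂/√M_C₂H₂) / (n_C₂H₂/√M_C₂H₂ + n_N₂O/√M_N₂O)
= (4.71/√26.04) / (4.71/√26.04 + 4.54/√44.01) = 0.9230/(0.9230 + 0.6844) = 0.5742.

0.5742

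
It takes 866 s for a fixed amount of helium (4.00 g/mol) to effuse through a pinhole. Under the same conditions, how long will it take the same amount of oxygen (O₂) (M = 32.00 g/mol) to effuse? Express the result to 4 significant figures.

2449 s

Since effusion rate ∝ 1/√M, t_O₂/t_He = √(M_O₂/M_He) = √(32.00/4.00) = √8.000 = 2.828.
So the time for O₂ is 866 × 2.828 = 2449 s.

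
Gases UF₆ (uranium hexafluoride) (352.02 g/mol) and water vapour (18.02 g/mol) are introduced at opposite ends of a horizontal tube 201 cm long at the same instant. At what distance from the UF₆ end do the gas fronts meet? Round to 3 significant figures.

37.1 cm

Graham's law gives d_UF₆/d_H₂O = rate_UF₆/rate_H₂O = √(M_H₂O/M_UF₆) = √(18.02/352.02) = 0.2263.
With d_UF₆ + d_H₂O = 201 cm, d_H₂O = 201/(1 + 0.2263) = 163.9 cm.
d_UF₆ = 201 − 163.9 = 37.1 cm.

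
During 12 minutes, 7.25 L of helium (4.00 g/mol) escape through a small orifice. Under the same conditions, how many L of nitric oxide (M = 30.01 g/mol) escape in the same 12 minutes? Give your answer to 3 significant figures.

2.65 L

Since effusion rate ∝ 1/√M, rate_NO/rate_He = √(M_He/M_NO) = √(4.00/30.01) = √0.1333 = 0.3651.
So the volume for NO is 7.25 × 0.3651 = 2.65 L.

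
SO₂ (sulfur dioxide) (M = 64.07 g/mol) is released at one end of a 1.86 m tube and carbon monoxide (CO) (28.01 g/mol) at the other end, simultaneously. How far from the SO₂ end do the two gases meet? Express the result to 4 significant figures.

0.7403 m

The fronts meet when d_SO₂ + d_CO = L with d_SO₂/d_CO = √(M_CO/M_SO₂) (Graham's law). Here √(M_CO/M_SO₂) = √(28.01/64.07) = 0.6612.
With d_SO₂ + d_CO = 1.86 m, d_CO = 1.86/(1 + 0.6612) = 1.120 m.
d_SO₂ = 1.86 − 1.120 = 0.7403 m.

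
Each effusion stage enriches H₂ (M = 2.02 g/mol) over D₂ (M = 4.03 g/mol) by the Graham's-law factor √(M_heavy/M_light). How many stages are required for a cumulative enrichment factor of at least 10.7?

7

Per stage α = (4.03/2.02)^(1/2) = 1.99505^0.5, giving ln α = 0.3453.
Need α^N ≥ 10.7 ⇒ N ≥ ln(10.7) / ln α = 2.370 / 0.3453 = 6.86.
So at least 7 stages are needed.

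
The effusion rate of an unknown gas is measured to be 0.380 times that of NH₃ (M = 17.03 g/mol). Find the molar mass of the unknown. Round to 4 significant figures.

Using Graham's law: rate_X/rate_NH₃ = √(M_NH₃/M_X).
0.380 = √(17.03/M_X)
M_X = 17.03 / 0.380² = 17.03 / 0.1444 = 117.9 g/mol

117.9 g/mol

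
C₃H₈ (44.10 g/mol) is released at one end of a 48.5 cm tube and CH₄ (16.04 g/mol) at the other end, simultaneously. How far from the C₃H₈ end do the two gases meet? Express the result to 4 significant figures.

Graham's law gives d_C₃H₈/d_CH₄ = rate_C₃H₈/rate_CH₄ = √(M_CH₄/M_C₃H₈) = √(16.04/44.10) = 0.6031.
With d_C₃H₈ + d_CH₄ = 48.5 cm, d_CH₄ = 48.5/(1 + 0.6031) = 30.25 cm.
d_C₃H₈ = 48.5 − 30.25 = 18.25 cm.

18.25 cm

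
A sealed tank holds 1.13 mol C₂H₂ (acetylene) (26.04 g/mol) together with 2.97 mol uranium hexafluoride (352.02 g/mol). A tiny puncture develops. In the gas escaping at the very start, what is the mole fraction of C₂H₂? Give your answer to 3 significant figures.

Effusion rate of each component ∝ n_i/√M_i (partial pressure × 1/√M).
So x_C₂H₂ in the escaping gas = (n_C₂H₂/√M_C₂H₂) / Σ(n_i/√M_i)
= (1.13/√26.04) / (1.13/√26.04 + 2.97/√352.02) = 0.2214/(0.2214 + 0.1583) = 0.583.

0.583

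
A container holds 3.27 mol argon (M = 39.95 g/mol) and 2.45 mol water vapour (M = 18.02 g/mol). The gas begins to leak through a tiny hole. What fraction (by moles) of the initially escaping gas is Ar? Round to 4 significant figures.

Each component's effusion rate ∝ (its partial pressure)·(1/√M) ∝ n_i/√M_i.
x_Ar(eff) = (n_Ar/√M_Ar) / (n_Ar/√M_Ar + n_H₂O/√M_H₂O)
= (3.27/√39.95) / (3.27/√39.95 + 2.45/√18.02) = 0.5174/(0.5174 + 0.5771) = 0.4727.

0.4727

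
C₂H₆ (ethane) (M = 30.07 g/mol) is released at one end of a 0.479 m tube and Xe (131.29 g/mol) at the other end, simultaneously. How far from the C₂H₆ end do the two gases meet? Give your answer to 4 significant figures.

0.3240 m

Graham's law gives d_C₂H₆/d_Xe = rate_C₂H₆/rate_Xe = √(M_Xe/M_C₂H₆) = √(131.29/30.07) = 2.090.
With d_C₂H₆ + d_Xe = 0.479 m, d_Xe = 0.479/(1 + 2.090) = 0.1550 m.
d_C₂H₆ = 0.479 − 0.1550 = 0.3240 m.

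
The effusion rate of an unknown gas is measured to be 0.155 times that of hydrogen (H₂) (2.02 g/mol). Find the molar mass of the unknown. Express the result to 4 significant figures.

84.08 g/mol

Using Graham's law: rate_X/rate_H₂ = √(M_H₂/M_X).
0.155 = √(2.02/M_X)
M_X = 2.02 / 0.155² = 2.02 / 0.02403 = 84.08 g/mol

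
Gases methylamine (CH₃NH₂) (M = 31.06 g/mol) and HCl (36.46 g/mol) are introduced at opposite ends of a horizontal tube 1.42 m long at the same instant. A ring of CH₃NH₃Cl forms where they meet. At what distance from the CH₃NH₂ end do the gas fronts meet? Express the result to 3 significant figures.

0.738 m

Distances travelled in equal time are proportional to diffusion rates, so d_CH₃NH₂/d_HCl = √(M_HCl/M_CH₃NH₂) = √(36.46/31.06) = 1.083.
With d_CH₃NH₂ + d_HCl = 1.42 m, d_HCl = 1.42/(1 + 1.083) = 0.6816 m.
d_CH₃NH₂ = 1.42 − 0.6816 = 0.738 m.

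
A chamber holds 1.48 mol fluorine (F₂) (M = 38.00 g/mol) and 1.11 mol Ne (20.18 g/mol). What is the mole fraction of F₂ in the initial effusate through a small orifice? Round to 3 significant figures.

Effusion rate of each component ∝ n_i/√M_i (partial pressure × 1/√M).
x_F₂(eff) = (n_F₂/√M_F₂) / (n_F₂/√M_F₂ + n_Ne/√M_Ne)
= (1.48/√38.00) / (1.48/√38.00 + 1.11/√20.18) = 0.2401/(0.2401 + 0.2471) = 0.493.

0.493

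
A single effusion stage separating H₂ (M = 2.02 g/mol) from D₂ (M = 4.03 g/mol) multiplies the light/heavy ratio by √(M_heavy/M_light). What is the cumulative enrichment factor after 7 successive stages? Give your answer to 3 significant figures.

Each stage multiplies the ratio by α = √(4.03/2.02), so after 7 stages the overall factor is α^7 = (4.03/2.02)^(7/2).
= 1.99505^(7/2) = 11.2.

11.2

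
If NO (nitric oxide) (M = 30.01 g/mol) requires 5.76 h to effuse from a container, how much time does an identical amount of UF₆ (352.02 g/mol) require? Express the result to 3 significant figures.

Using Graham's law: t_UF₆/t_NO = √(M_UF₆/M_NO) = √(352.02/30.01) = √11.73 = 3.425.
So the time for UF₆ is 5.76 × 3.425 = 19.7 h.

19.7 h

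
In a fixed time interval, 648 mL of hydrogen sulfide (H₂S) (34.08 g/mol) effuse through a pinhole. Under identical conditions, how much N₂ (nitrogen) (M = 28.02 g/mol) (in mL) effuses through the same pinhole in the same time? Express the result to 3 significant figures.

715 mL

Since effusion rate ∝ 1/√M, rate_N₂/rate_H₂S = √(M_H₂S/M_N₂) = √(34.08/28.02) = √1.216 = 1.103.
So the volume for N₂ is 648 × 1.103 = 715 mL.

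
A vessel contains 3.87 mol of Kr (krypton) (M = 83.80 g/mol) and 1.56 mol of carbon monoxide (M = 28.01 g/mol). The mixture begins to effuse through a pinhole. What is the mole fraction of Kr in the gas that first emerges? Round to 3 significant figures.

0.589

Each component's effusion rate ∝ (its partial pressure)·(1/√M) ∝ n_i/√M_i.
Mole fraction of Kr in the effusate = (n_Kr/√M_Kr) / (n_Kr/√M_Kr + n_CO/√M_CO)
= (3.87/√83.80) / (3.87/√83.80 + 1.56/√28.01) = 0.4228/(0.4228 + 0.2948) = 0.589.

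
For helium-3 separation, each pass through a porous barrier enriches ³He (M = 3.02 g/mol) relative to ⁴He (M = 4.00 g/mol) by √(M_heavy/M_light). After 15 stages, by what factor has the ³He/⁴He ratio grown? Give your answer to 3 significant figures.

8.23

After 15 stages the ratio has grown by (√(4.00/3.02))^15 = (4.00/3.02)^(15/2).
= 1.32450^(15/2) = 8.23.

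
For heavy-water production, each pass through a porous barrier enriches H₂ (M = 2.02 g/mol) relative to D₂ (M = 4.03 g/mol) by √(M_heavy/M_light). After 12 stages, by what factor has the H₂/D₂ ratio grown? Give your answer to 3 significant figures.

63.1

Each stage multiplies the ratio by α = √(4.03/2.02), so after 12 stages the overall factor is α^12 = (4.03/2.02)^(12/2).
= 1.99505^6 = 63.1.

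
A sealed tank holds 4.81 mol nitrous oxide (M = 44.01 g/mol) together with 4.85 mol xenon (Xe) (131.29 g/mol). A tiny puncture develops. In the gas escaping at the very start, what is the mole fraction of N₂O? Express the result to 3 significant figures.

0.631

Rate_i ∝ x_i/√M_i (Graham's law weighted by mole fraction), so the effusate composition follows n_i/√M_i.
So x_N₂O in the escaping gas = (n_N₂O/√M_N₂O) / Σ(n_i/√M_i)
= (4.81/√44.01) / (4.81/√44.01 + 4.85/√131.29) = 0.7251/(0.7251 + 0.4233) = 0.631.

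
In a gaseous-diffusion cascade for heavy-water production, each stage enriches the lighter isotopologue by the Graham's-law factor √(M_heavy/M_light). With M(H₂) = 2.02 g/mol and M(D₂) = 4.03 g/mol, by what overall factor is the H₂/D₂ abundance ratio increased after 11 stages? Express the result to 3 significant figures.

44.6

Overall factor = α^11 with α = √(4.03/2.02), i.e. (4.03/2.02)^(11/2).
= 1.99505^(11/2) = 44.6.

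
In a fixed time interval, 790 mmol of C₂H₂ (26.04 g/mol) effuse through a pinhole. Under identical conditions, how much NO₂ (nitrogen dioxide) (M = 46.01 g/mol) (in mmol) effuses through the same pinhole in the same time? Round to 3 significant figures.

Using Graham's law: rate_NO₂/rate_C₂H₂ = √(M_C₂H₂/M_NO₂) = √(26.04/46.01) = √0.5660 = 0.7523.
So the amount for NO₂ is 790 × 0.7523 = 594 mmol.

594 mmol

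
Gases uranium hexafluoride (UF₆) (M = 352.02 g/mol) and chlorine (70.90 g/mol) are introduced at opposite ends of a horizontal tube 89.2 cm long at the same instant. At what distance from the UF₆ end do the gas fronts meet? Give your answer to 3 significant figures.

27.6 cm

The fronts meet when d_UF₆ + d_Cl₂ = L with d_UF₆/d_Cl₂ = √(M_Cl₂/M_UF₆) (Graham's law). Here √(M_Cl₂/M_UF₆) = √(70.90/352.02) = 0.4488.
With d_UF₆ + d_Cl₂ = 89.2 cm, d_Cl₂ = 89.2/(1 + 0.4488) = 61.57 cm.
d_UF₆ = 89.2 − 61.57 = 27.6 cm.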